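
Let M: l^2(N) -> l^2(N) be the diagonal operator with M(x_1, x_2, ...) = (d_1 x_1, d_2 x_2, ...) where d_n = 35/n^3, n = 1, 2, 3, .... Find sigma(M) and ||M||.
sigma(M) = {35/n^3 : n ≥ 1} ∪ {0}; ||M|| = 35

A bounded diagonal operator on l^2 with diagonal entries d_n has spectrum equal to the closure of {d_n : n ≥ 1}: every d_n is an eigenvalue (with eigenvector e_n), so {d_n} ⊂ sigma(M); the spectrum is closed, so its closure is too; and for lambda not in the closure, (M - lambda I) has bounded inverse (the diagonal entries 1/(d_n - lambda) are bounded). For our sequence d_n = 35/n^3, n = 1, 2, 3, ...:
  - {d_n} = {35/n^3 : n ≥ 1}; the only limit point is 0
  - closure = {35/n^3 : n ≥ 1} ∪ {0}
For the norm: a diagonal operator has ||M|| = sup_n |d_n|. Here d_n = 35/n^3 is positive and decreasing, so sup_n |d_n| = d_1 = 35. So ||M|| = 35.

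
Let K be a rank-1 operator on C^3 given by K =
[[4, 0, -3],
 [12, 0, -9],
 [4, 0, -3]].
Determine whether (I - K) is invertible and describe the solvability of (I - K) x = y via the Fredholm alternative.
(I - K) is singular (det(I - K) = 0, i.e. 1 ∈ sigma(K)). (I - K) x = y is solvable iff y ⊥ ker((I - K)^*) = span{(4, 0, -3)}, i.e. iff 4y_1 - 3y_3 = 0. When solvable, the solutions are x = y + c·(1, 3, 1), c arbitrary (ker(I - K) = span{(1, 3, 1)}, dimension 1).

K has rank 1, so it is an outer product K = u v^T: every row of K is a multiple of one row vector. Reading off the entries, u = (1, 3, 1) and v = (4, 0, -3) (row i of K equals u_i·v^T). A rank-one matrix u v^T satisfies K u = u (v·u) and kills the (2)-dimensional subspace v^⊥, so its characteristic polynomial is lambda^2 (lambda - v·u) with v·u = tr K = 1. Hence the eigenvalues of I - K are 1 (multiplicity 2) and 1 - (1) = 0, so det(I - K) = 0. (Direct check: I - K =
[[-3, 0, 3],
 [-12, 1, 9],
 [-4, 0, 4]]
has determinant 0.) So 1 is an eigenvalue of K and (I - K) is not invertible. The finite-dimensional Fredholm alternative says: either (I - K) is invertible, or ker(I - K) ≠ {0} and then range(I - K) = ker((I - K)^*)^⊥, with dim ker(I - K) = dim ker((I - K)^*). We are in the second case, so we need both kernels. Kernel of I - K: (I - K) u = u - u (v·u) = u - u = 0, so ker(I - K) = span{u} = span{(1, 3, 1)} (it is exactly 1-dimensional because rank(I - K) = 2). Kernel of the adjoint: K is real, so (I - K)^* = I - K^T = I - v u^T, and (I - v u^T) v = v - v (u·v) = 0; hence ker((I - K)^*) = span{v} = span{(4, 0, -3)}. Therefore (I - K) x = y is solvable iff <y, v> = 0, i.e. iff 4y_1 - 3y_3 = 0. When this holds, K y = u (v·y) = 0, so (I - K) y = y and x = y is a particular solution; the full solution set is the line x = y + c·u = y + c·(1, 3, 1), c ∈ C.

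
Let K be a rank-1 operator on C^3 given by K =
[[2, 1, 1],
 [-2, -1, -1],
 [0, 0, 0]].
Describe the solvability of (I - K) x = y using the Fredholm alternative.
(I - K) is singular (det(I - K) = 0, i.e. 1 ∈ sigma(K)). (I - K) x = y is solvable iff y ⊥ ker((I - K)^*) = span{(2, 1, 1)}, i.e. iff 2y_1 + y_2 + y_3 = 0. When solvable, the solutions are x = y + c·(1, -1, 0), c arbitrary (ker(I - K) = span{(1, -1, 0)}, dimension 1).

K has rank 1, so it is an outer product K = u v^T: every row of K is a multiple of one row vector. Reading off the entries, u = (1, -1, 0) and v = (2, 1, 1) (row i of K equals u_i·v^T). A rank-one matrix u v^T satisfies K u = u (v·u) and kills the (2)-dimensional subspace v^⊥, so its characteristic polynomial is lambda^2 (lambda - v·u) with v·u = tr K = 1. Hence the eigenvalues of I - K are 1 (multiplicity 2) and 1 - (1) = 0, so det(I - K) = 0. (Direct check: I - K =
[[-1, -1, -1],
 [2, 2, 1],
 [0, 0, 1]]
has determinant 0.) So 1 is an eigenvalue of K and (I - K) is not invertible. The finite-dimensional Fredholm alternative says: either (I - K) is invertible, or ker(I - K) ≠ {0} and then range(I - K) = ker((I - K)^*)^⊥, with dim ker(I - K) = dim ker((I - K)^*). We are in the second case, so we need both kernels. Kernel of I - K: (I - K) u = u - u (v·u) = u - u = 0, so ker(I - K) = span{u} = span{(1, -1, 0)} (it is exactly 1-dimensional because rank(I - K) = 2). Kernel of the adjoint: K is real, so (I - K)^* = I - K^T = I - v u^T, and (I - v u^T) v = v - v (u·v) = 0; hence ker((I - K)^*) = span{v} = span{(2, 1, 1)}. Therefore (I - K) x = y is solvable iff <y, v> = 0, i.e. iff 2y_1 + y_2 + y_3 = 0. When this holds, K y = u (v·y) = 0, so (I - K) y = y and x = y is a particular solution; the full solution set is the line x = y + c·u = y + c·(1, -1, 0), c ∈ C.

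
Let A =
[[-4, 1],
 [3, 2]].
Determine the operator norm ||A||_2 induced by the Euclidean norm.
||A||_2 = sqrt((30 + sqrt(416))/2) ≈ 5.0198 (= sqrt(largest eigenvalue of A^T A))

||A||_2 = sigma_max(A) = sqrt(lambda_max(A^T A)). Form the symmetric matrix M = A^T A =
[[25, 2],
 [2, 5]].
Its characteristic polynomial (trace, determinant of M give the coefficients) is
  p(λ) = det(λ I - M) = λ^2 - 30λ + 121.
For λ^2 - 30λ + 121 the discriminant is 416. It is nonnegative but not a perfect square, so the roots are real and irrational: λ = (30 ± sqrt(416))/2 ≈ 25.198, 4.802.
So the eigenvalues of A^T A are ≈ 4.802, 25.198 (all ≥ 0, as they must be for A^T A). The largest is λ_max = (30 + sqrt(416))/2 ≈ 25.198, hence ||A||_2 = sqrt(λ_max) = sqrt((30 + sqrt(416))/2) ≈ 5.0198.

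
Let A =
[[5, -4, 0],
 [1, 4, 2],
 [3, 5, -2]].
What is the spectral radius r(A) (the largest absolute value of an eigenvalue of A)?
r(A) ≈ 5.8307

The eigenvalues of A are the roots of its characteristic polynomial. With M = A (coefficients from the trace, the sum of principal 2x2 minors, and det A):
  p(λ) = det(λ I - M) = λ^3 - 7λ^2 - 4λ + 122.
No integer candidate from the rational root theorem (±divisors of 122) is a root, so the roots are irrational. The cubic discriminant is Δ = -171956 < 0, so there is one real root and a complex-conjugate pair. p(-4) = -38 and p(-3) = 44 have opposite signs, so a root lies in (-4, -3); Newton's method refines it to λ ≈ -3.5885. Dividing out (λ - (-3.5885)) leaves approximately λ^2 - 10.5885λ + 33.9972. For λ^2 - 10.5885λ + 33.9972 the discriminant is -23.872. It is negative, so the remaining roots are the complex-conjugate pair λ ≈ 5.2943 ± 2.4429i. Their product equals the constant term, so |λ|^2 ≈ 33.9972 and |λ| ≈ 5.8307.
Thus the eigenvalues (to 4 decimals) are -3.5885 (modulus 3.5885); 5.2943 ± 2.4429i (modulus 5.8307). The spectral radius is the largest modulus: r(A) ≈ 5.8307. (Cross-check: r(A) ≤ ||A||_2 ≈ 7.5574; equality holds whenever A is normal, though it can also hold for some non-normal A.)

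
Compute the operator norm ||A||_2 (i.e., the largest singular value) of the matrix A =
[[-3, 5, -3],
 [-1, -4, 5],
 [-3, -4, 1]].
||A||_2 ≈ 9.3017 (= sqrt(largest eigenvalue of A^T A))

||A||_2 = sigma_max(A) = sqrt(lambda_max(A^T A)). Form the symmetric matrix M = A^T A =
[[19, 1, 1],
 [1, 57, -39],
 [1, -39, 35]].
Its characteristic polynomial (trace, sum of principal 2x2 minors, determinant of M give the coefficients) is
  p(λ) = det(λ I - M) = λ^3 - 111λ^2 + 2220λ - 8836.
No integer candidate from the rational root theorem (±divisors of 8836) is a root, so the roots are irrational. The cubic discriminant is Δ = 5705660304 > 0, so there are three distinct real roots. p(5) = -386 and p(6) = 704 have opposite signs, so a root lies in (5, 6); Newton's method refines it to λ ≈ 5.3348. p(19) = 132 and p(20) = -836 have opposite signs, so a root lies in (19, 20); Newton's method refines it to λ ≈ 19.1431. p(86) = -2816 and p(87) = 2648 have opposite signs, so a root lies in (86, 87); Newton's method refines it to λ ≈ 86.5222. Check (Vieta): the three roots sum to 111, matching tr M = 111.
So the eigenvalues of A^T A are ≈ 5.3348, 19.1431, 86.5222 (all ≥ 0, as they must be for A^T A). The largest is λ_max ≈ 86.5222, hence ||A||_2 = sqrt(λ_max) ≈ 9.3017.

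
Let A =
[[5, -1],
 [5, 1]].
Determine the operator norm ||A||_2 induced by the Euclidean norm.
||A||_2 = sqrt(50) ≈ 7.0711 (= sqrt(largest eigenvalue of A^T A))

||A||_2 = sigma_max(A) = sqrt(lambda_max(A^T A)). Form the symmetric matrix M = A^T A =
[[50, 0],
 [0, 2]].
Its characteristic polynomial (trace, determinant of M give the coefficients) is
  p(λ) = det(λ I - M) = λ^2 - 52λ + 100.
For λ^2 - 52λ + 100 the discriminant is 2304. It is a perfect square (48^2), so the roots are rational: λ = (52 ± 48)/2 = 50, 2.
So the eigenvalues of A^T A are ≈ 2, 50 (all ≥ 0, as they must be for A^T A). The largest is λ_max = 50, hence ||A||_2 = sqrt(λ_max) = sqrt(50) ≈ 7.0711.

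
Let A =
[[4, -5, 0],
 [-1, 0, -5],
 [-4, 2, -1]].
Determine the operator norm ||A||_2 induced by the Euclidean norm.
||A||_2 ≈ 7.804 (= sqrt(largest eigenvalue of A^T A))

||A||_2 = sigma_max(A) = sqrt(lambda_max(A^T A)). Form the symmetric matrix M = A^T A =
[[33, -28, 9],
 [-28, 29, -2],
 [9, -2, 26]].
Its characteristic polynomial (trace, sum of principal 2x2 minors, determinant of M give the coefficients) is
  p(λ) = det(λ I - M) = λ^3 - 88λ^2 + 1700λ - 3025.
No integer candidate from the rational root theorem (±divisors of 3025) is a root, so the roots are irrational. The cubic discriminant is Δ = 2381001925 > 0, so there are three distinct real roots. p(1) = -1412 and p(2) = 31 have opposite signs, so a root lies in (1, 2); Newton's method refines it to λ ≈ 1.9772. p(25) = 100 and p(26) = -737 have opposite signs, so a root lies in (25, 26); Newton's method refines it to λ ≈ 25.121. p(60) = -1825 and p(61) = 208 have opposite signs, so a root lies in (60, 61); Newton's method refines it to λ ≈ 60.9018. Check (Vieta): the three roots sum to 88, matching tr M = 88.
So the eigenvalues of A^T A are ≈ 1.9772, 25.121, 60.9018 (all ≥ 0, as they must be for A^T A). The largest is λ_max ≈ 60.9018, hence ||A||_2 = sqrt(λ_max) ≈ 7.804.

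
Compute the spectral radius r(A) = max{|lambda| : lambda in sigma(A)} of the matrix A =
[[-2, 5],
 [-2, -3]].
r(A) = 4

The eigenvalues of A are the roots of its characteristic polynomial. With M = A (coefficients from the trace and determinant):
  p(λ) = det(λ I - M) = λ^2 + 5λ + 16.
For λ^2 + 5λ + 16 the discriminant is -39. It is negative, so the roots are the complex-conjugate pair λ = -5/2 ± (sqrt(39)/2) i ≈ -2.5 ± 3.1225i. For a conjugate pair the product of the roots equals the constant term, so |λ|^2 = 16 and |λ| = sqrt(16) = 4.
Thus the eigenvalues (to 4 decimals) are -2.5 ± 3.1225i (modulus 4). The spectral radius is the largest modulus: r(A) = 4. (Cross-check: r(A) ≤ ||A||_2 ≈ 5.8823; equality holds whenever A is normal, though it can also hold for some non-normal A.)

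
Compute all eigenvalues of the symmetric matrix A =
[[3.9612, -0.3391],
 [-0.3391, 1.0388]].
sigma(A) ≈ {1, 4}

A is real symmetric, so its spectrum consists of real eigenvalues. Expanding the characteristic polynomial of the displayed matrix gives
  det(λ I - A) = p(λ) = λ^2 + (-5)λ + (4).
Solving p(λ) = 0 yields eigenvalues ≈ 1, 4. (A is shown rounded to 4 decimals, so these recover the underlying integer eigenvalues to within that precision.)
Verification: the trace of A = 5 equals the sum of eigenvalues 5, and det(A) ≈ 3.9999 matches the eigenvalue product 4.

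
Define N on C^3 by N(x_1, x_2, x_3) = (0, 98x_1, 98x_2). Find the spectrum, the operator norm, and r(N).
sigma(N) = {0}; ||N|| = 98; r(N) = 0. (N is nilpotent with N^3 = 0.)

On C^3, N is a strictly lower-triangular matrix with 98 on the subdiagonal and zeros elsewhere, so its characteristic polynomial is lambda^3 and every eigenvalue is 0: sigma(N) = {0}. For the operator norm, N e_i = 98e_{i+1} for i = 1, ..., 2 and N e_3 = 0, so the singular values of N are 98 (with multiplicity 2) and 0; hence ||N|| = 98. The spectral radius r(N) = max|lambda| = 0. Note ||N|| > r(N) — characteristic of non-normal nilpotent operators. Indeed N^3 = 0.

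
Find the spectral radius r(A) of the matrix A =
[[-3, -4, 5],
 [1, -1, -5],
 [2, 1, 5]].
r(A) ≈ 6.0381

The eigenvalues of A are the roots of its characteristic polynomial. With M = A (coefficients from the trace, the sum of principal 2x2 minors, and det A):
  p(λ) = det(λ I - M) = λ^3 - λ^2 - 18λ - 75.
No integer candidate from the rational root theorem (±divisors of 75) is a root, so the roots are irrational. The cubic discriminant is Δ = -152823 < 0, so there is one real root and a complex-conjugate pair. p(6) = -3 and p(7) = 93 have opposite signs, so a root lies in (6, 7); Newton's method refines it to λ ≈ 6.0381. Dividing out (λ - (6.0381)) leaves approximately λ^2 + 5.0381λ + 12.421. For λ^2 + 5.0381λ + 12.421 the discriminant is -24.3013. It is negative, so the remaining roots are the complex-conjugate pair λ ≈ -2.5191 ± 2.4648i. Their product equals the constant term, so |λ|^2 ≈ 12.421 and |λ| ≈ 3.5243.
Thus the eigenvalues (to 4 decimals) are 6.0381 (modulus 6.0381); -2.5191 ± 2.4648i (modulus 3.5243). The spectral radius is the largest modulus: r(A) ≈ 6.0381. (Cross-check: r(A) ≤ ||A||_2 ≈ 8.8884; equality holds whenever A is normal, though it can also hold for some non-normal A.)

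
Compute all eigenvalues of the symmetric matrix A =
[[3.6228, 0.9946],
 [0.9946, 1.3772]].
sigma(A) ≈ {1, 4}

A is real symmetric, so its spectrum consists of real eigenvalues. Expanding the characteristic polynomial of the displayed matrix gives
  det(λ I - A) = p(λ) = λ^2 + (-5)λ + (4).
Solving p(λ) = 0 yields eigenvalues ≈ 1, 4. (A is shown rounded to 4 decimals, so these recover the underlying integer eigenvalues to within that precision.)
Verification: the trace of A = 5 equals the sum of eigenvalues 5, and det(A) ≈ 4.0001 matches the eigenvalue product 4.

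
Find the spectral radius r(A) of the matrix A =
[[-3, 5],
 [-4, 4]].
r(A) = sqrt(8) ≈ 2.8284

The eigenvalues of A are the roots of its characteristic polynomial. With M = A (coefficients from the trace and determinant):
  p(λ) = det(λ I - M) = λ^2 - λ + 8.
For λ^2 - λ + 8 the discriminant is -31. It is negative, so the roots are the complex-conjugate pair λ = 1/2 ± (sqrt(31)/2) i ≈ 0.5 ± 2.7839i. For a conjugate pair the product of the roots equals the constant term, so |λ|^2 = 8 and |λ| = sqrt(8) ≈ 2.8284.
Thus the eigenvalues (to 4 decimals) are 0.5 ± 2.7839i (modulus 2.8284). The spectral radius is the largest modulus: r(A) = sqrt(8) ≈ 2.8284. (Cross-check: r(A) ≤ ||A||_2 ≈ 8.0632; equality holds whenever A is normal, though it can also hold for some non-normal A.)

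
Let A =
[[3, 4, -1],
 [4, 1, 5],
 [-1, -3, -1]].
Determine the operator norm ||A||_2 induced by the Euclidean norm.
||A||_2 ≈ 7.3831 (= sqrt(largest eigenvalue of A^T A))

||A||_2 = sigma_max(A) = sqrt(lambda_max(A^T A)). Form the symmetric matrix M = A^T A =
[[26, 19, 18],
 [19, 26, 4],
 [18, 4, 27]].
Its characteristic polynomial (trace, sum of principal 2x2 minors, determinant of M give the coefficients) is
  p(λ) = det(λ I - M) = λ^3 - 79λ^2 + 1379λ - 2401.
No integer candidate from the rational root theorem (±divisors of 2401) is a root, so the roots are irrational. The cubic discriminant is Δ = 1196105680 > 0, so there are three distinct real roots. p(1) = -1100 and p(2) = 49 have opposite signs, so a root lies in (1, 2); Newton's method refines it to λ ≈ 1.9546. p(22) = 349 and p(23) = -308 have opposite signs, so a root lies in (22, 23); Newton's method refines it to λ ≈ 22.5355. p(54) = -835 and p(55) = 844 have opposite signs, so a root lies in (54, 55); Newton's method refines it to λ ≈ 54.5099. Check (Vieta): the three roots sum to 79, matching tr M = 79.
So the eigenvalues of A^T A are ≈ 1.9546, 22.5355, 54.5099 (all ≥ 0, as they must be for A^T A). The largest is λ_max ≈ 54.5099, hence ||A||_2 = sqrt(λ_max) ≈ 7.3831.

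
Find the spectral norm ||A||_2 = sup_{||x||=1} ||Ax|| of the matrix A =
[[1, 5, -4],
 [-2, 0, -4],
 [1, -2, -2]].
||A||_2 ≈ 6.9915 (= sqrt(largest eigenvalue of A^T A))

||A||_2 = sigma_max(A) = sqrt(lambda_max(A^T A)). Form the symmetric matrix M = A^T A =
[[6, 3, 2],
 [3, 29, -16],
 [2, -16, 36]].
Its characteristic polynomial (trace, sum of principal 2x2 minors, determinant of M give the coefficients) is
  p(λ) = det(λ I - M) = λ^3 - 71λ^2 + 1165λ - 4096.
No integer candidate from the rational root theorem (±divisors of 4096) is a root, so the roots are irrational. The cubic discriminant is Δ = 298515589 > 0, so there are three distinct real roots. p(4) = -508 and p(5) = 79 have opposite signs, so a root lies in (4, 5); Newton's method refines it to λ ≈ 4.8532. p(17) = 103 and p(18) = -298 have opposite signs, so a root lies in (17, 18); Newton's method refines it to λ ≈ 17.266. p(48) = -1168 and p(49) = 167 have opposite signs, so a root lies in (48, 49); Newton's method refines it to λ ≈ 48.8808. Check (Vieta): the three roots sum to 71, matching tr M = 71.
So the eigenvalues of A^T A are ≈ 4.8532, 17.266, 48.8808 (all ≥ 0, as they must be for A^T A). The largest is λ_max ≈ 48.8808, hence ||A||_2 = sqrt(λ_max) ≈ 6.9915.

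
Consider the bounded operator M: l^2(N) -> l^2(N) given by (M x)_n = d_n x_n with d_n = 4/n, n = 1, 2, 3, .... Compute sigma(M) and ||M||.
sigma(M) = {4/n : n ≥ 1} ∪ {0}; ||M|| = 4

A bounded diagonal operator on l^2 with diagonal entries d_n has spectrum equal to the closure of {d_n : n ≥ 1}: every d_n is an eigenvalue (with eigenvector e_n), so {d_n} ⊂ sigma(M); the spectrum is closed, so its closure is too; and for lambda not in the closure, (M - lambda I) has bounded inverse (the diagonal entries 1/(d_n - lambda) are bounded). For our sequence d_n = 4/n, n = 1, 2, 3, ...:
  - {d_n} = {4/n : n ≥ 1}; the only limit point is 0
  - closure = {4/n : n ≥ 1} ∪ {0}
For the norm: a diagonal operator has ||M|| = sup_n |d_n|. Here d_n = 4/n is positive and decreasing, so sup_n |d_n| = d_1 = 4. So ||M|| = 4.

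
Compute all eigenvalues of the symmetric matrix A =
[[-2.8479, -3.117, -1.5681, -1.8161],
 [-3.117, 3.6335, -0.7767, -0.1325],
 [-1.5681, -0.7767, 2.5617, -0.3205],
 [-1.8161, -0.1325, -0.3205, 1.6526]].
sigma(A) ≈ {-5, 2, 3, 5}

A is real symmetric, so its spectrum consists of real eigenvalues. Expanding the characteristic polynomial of the displayed matrix gives
  det(λ I - A) = p(λ) = λ^4 + (-5)λ^3 + (-19)λ^2 + (124.998)λ + (-149.997).
Solving p(λ) = 0 yields eigenvalues ≈ -5, 2, 3, 5. (A is shown rounded to 4 decimals, so these recover the underlying integer eigenvalues to within that precision.)
Verification: the trace of A = 5 equals the sum of eigenvalues 5, and det(A) ≈ -149.9970 matches the eigenvalue product -150.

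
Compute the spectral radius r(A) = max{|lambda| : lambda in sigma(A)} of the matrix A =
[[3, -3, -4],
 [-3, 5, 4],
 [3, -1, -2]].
r(A) ≈ 5.2949

The eigenvalues of A are the roots of its characteristic polynomial. With M = A (coefficients from the trace, the sum of principal 2x2 minors, and det A):
  p(λ) = det(λ I - M) = λ^3 - 6λ^2 + 6λ - 12.
No integer candidate from the rational root theorem (±divisors of 12) is a root, so the roots are irrational. The cubic discriminant is Δ = -6048 < 0, so there is one real root and a complex-conjugate pair. p(5) = -7 and p(6) = 24 have opposite signs, so a root lies in (5, 6); Newton's method refines it to λ ≈ 5.2949. Dividing out (λ - (5.2949)) leaves approximately λ^2 - 0.7051λ + 2.2664. For λ^2 - 0.7051λ + 2.2664 the discriminant is -8.5682. It is negative, so the remaining roots are the complex-conjugate pair λ ≈ 0.3526 ± 1.4636i. Their product equals the constant term, so |λ|^2 ≈ 2.2664 and |λ| ≈ 1.5054.
Thus the eigenvalues (to 4 decimals) are 5.2949 (modulus 5.2949); 0.3526 ± 1.4636i (modulus 1.5054). The spectral radius is the largest modulus: r(A) ≈ 5.2949. (Cross-check: r(A) ≤ ||A||_2 ≈ 9.6871; equality holds whenever A is normal, though it can also hold for some non-normal A.)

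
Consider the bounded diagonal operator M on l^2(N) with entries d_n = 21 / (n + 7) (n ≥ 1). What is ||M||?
||M|| = 21/8 (attained at n = 1)

For M diagonal, ||M|| = sup_n |d_n| = sup_n 21/(n + 7). This is positive and strictly decreasing in n, so the supremum is attained at n = 1: d_1 = 21/(1 + 7) = 21/8. Hence ||M|| = 21/8.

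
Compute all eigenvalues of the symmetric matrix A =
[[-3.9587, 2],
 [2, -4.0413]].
sigma(A) ≈ {-6, -2}

A is real symmetric, so its spectrum consists of real eigenvalues. Expanding the characteristic polynomial of the displayed matrix gives
  det(λ I - A) = p(λ) = λ^2 + (8)λ + (12).
Solving p(λ) = 0 yields eigenvalues ≈ -6, -2. (A is shown rounded to 4 decimals, so these recover the underlying integer eigenvalues to within that precision.)
Verification: the trace of A = -8 equals the sum of eigenvalues -8, and det(A) ≈ 11.9999 matches the eigenvalue product 12.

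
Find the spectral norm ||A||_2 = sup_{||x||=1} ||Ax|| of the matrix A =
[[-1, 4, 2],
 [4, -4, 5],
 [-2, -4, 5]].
||A||_2 ≈ 9.2819 (= sqrt(largest eigenvalue of A^T A))

||A||_2 = sigma_max(A) = sqrt(lambda_max(A^T A)). Form the symmetric matrix M = A^T A =
[[21, -12, 8],
 [-12, 48, -32],
 [8, -32, 54]].
Its characteristic polynomial (trace, sum of principal 2x2 minors, determinant of M give the coefficients) is
  p(λ) = det(λ I - M) = λ^3 - 123λ^2 + 3502λ - 28224.
No integer candidate from the rational root theorem (±divisors of 28224) is a root, so the roots are irrational. The cubic discriminant is Δ = 988216772 > 0, so there are three distinct real roots. p(14) = -560 and p(15) = 6 have opposite signs, so a root lies in (14, 15); Newton's method refines it to λ ≈ 14.9877. p(21) = 336 and p(22) = -64 have opposite signs, so a root lies in (21, 22); Newton's method refines it to λ ≈ 21.8577. p(86) = -704 and p(87) = 3966 have opposite signs, so a root lies in (86, 87); Newton's method refines it to λ ≈ 86.1546. Check (Vieta): the three roots sum to 123, matching tr M = 123.
So the eigenvalues of A^T A are ≈ 14.9877, 21.8577, 86.1546 (all ≥ 0, as they must be for A^T A). The largest is λ_max ≈ 86.1546, hence ||A||_2 = sqrt(λ_max) ≈ 9.2819.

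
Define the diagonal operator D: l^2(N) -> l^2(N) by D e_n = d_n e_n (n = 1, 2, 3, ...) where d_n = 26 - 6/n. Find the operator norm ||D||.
||D|| = 26

For a diagonal operator on l^2 with entries d_n, ||D|| = sup_n |d_n|. Here d_1 = 20, d_2 = 23, ..., and d_n = 26 - 6/n increases monotonically toward 26. All terms lie in [20, 26), so |d_n| = d_n and the supremum is the limit 26, which is not attained by any individual d_n. Hence ||D|| = 26.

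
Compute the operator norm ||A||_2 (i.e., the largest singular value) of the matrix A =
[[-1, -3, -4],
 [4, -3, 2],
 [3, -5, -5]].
||A||_2 ≈ 9.0438 (= sqrt(largest eigenvalue of A^T A))

||A||_2 = sigma_max(A) = sqrt(lambda_max(A^T A)). Form the symmetric matrix M = A^T A =
[[26, -24, -3],
 [-24, 43, 31],
 [-3, 31, 45]].
Its characteristic polynomial (trace, sum of principal 2x2 minors, determinant of M give the coefficients) is
  p(λ) = det(λ I - M) = λ^3 - 114λ^2 + 2677λ - 3481.
No integer candidate from the rational root theorem (±divisors of 3481) is a root, so the roots are irrational. The cubic discriminant is Δ = 14562216473 > 0, so there are three distinct real roots. p(1) = -917 and p(2) = 1425 have opposite signs, so a root lies in (1, 2); Newton's method refines it to λ ≈ 1.3805. p(30) = 1229 and p(31) = -257 have opposite signs, so a root lies in (30, 31); Newton's method refines it to λ ≈ 30.8292. p(81) = -3157 and p(82) = 865 have opposite signs, so a root lies in (81, 82); Newton's method refines it to λ ≈ 81.7903. Check (Vieta): the three roots sum to 114, matching tr M = 114.
So the eigenvalues of A^T A are ≈ 1.3805, 30.8292, 81.7903 (all ≥ 0, as they must be for A^T A). The largest is λ_max ≈ 81.7903, hence ||A||_2 = sqrt(λ_max) ≈ 9.0438.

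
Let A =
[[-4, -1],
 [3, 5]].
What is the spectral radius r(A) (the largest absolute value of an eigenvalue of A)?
r(A) = (1 + sqrt(69))/2 ≈ 4.6533

The eigenvalues of A are the roots of its characteristic polynomial. With M = A (coefficients from the trace and determinant):
  p(λ) = det(λ I - M) = λ^2 - λ - 17.
For λ^2 - λ - 17 the discriminant is 69. It is nonnegative but not a perfect square, so the roots are real and irrational: λ = (1 ± sqrt(69))/2 ≈ 4.6533, -3.6533.
Thus the eigenvalues (to 4 decimals) are 4.6533 (modulus 4.6533); -3.6533 (modulus 3.6533). The spectral radius is the largest modulus: r(A) = (1 + sqrt(69))/2 ≈ 4.6533. (Cross-check: r(A) ≤ ||A||_2 ≈ 6.6713; equality holds whenever A is normal, though it can also hold for some non-normal A.)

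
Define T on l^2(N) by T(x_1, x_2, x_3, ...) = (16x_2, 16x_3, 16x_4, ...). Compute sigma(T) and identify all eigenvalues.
sigma(T) = closed disk {z in C : |z| ≤ 16}; sigma_p(T) = open disk {z in C : |z| < 16}

Note T = 16·V where V is the unit left shift (V x)_k = x_{k+1}; so sigma(T) = 16·sigma(V) and ||T|| = 16||V||. ||T x||^2 = 256sum_{k≥2} |x_k|^2 ≤ 256||x||^2, with equality on {x : x_1 = 0}, so ||T|| = 16. For any lambda with |lambda| < 16, set r = lambda/16 (|r| < 1); the vector x = (1, r, r^2, ...) is in l^2 and satisfies T x = 16(r, r^2, ...) = lambda x, so lambda is an eigenvalue. On the boundary |lambda| = 16 the geometric series diverges, so no l^2 eigenvector exists, but these lambda lie in the approximate point spectrum. Hence sigma(T) is the closed disk of radius 16 and sigma_p(T) is the open disk.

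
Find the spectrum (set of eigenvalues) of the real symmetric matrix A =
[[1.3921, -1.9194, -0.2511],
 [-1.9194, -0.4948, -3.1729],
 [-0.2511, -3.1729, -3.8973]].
sigma(A) ≈ {-6, 0, 3}

A is real symmetric, so its spectrum consists of real eigenvalues. Expanding the characteristic polynomial of the displayed matrix gives
  det(λ I - A) = p(λ) = λ^3 + (3)λ^2 + (-18)λ + (0).
Solving p(λ) = 0 yields eigenvalues ≈ -6, 0, 3. (A is shown rounded to 4 decimals, so these recover the underlying integer eigenvalues to within that precision.)
Verification: the trace of A = -3 equals the sum of eigenvalues -3, and det(A) ≈ 0.0006 matches the eigenvalue product 0.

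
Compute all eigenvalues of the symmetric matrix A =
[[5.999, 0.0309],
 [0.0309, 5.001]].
sigma(A) ≈ {5, 6}

A is real symmetric, so its spectrum consists of real eigenvalues. Expanding the characteristic polynomial of the displayed matrix gives
  det(λ I - A) = p(λ) = λ^2 + (-11)λ + (30).
Solving p(λ) = 0 yields eigenvalues ≈ 5, 6. (A is shown rounded to 4 decimals, so these recover the underlying integer eigenvalues to within that precision.)
Verification: the trace of A = 11 equals the sum of eigenvalues 11, and det(A) ≈ 30.0000 matches the eigenvalue product 30.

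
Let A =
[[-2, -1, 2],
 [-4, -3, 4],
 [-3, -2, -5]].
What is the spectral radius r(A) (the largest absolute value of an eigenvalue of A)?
r(A) ≈ 6.0701

The eigenvalues of A are the roots of its characteristic polynomial. With M = A (coefficients from the trace, the sum of principal 2x2 minors, and det A):
  p(λ) = det(λ I - M) = λ^3 + 10λ^2 + 41λ + 16.
No integer candidate from the rational root theorem (±divisors of 16) is a root, so the roots are irrational. The cubic discriminant is Δ = -60416 < 0, so there is one real root and a complex-conjugate pair. p(-1) = -16 and p(0) = 16 have opposite signs, so a root lies in (-1, 0); Newton's method refines it to λ ≈ -0.4342. Dividing out (λ - (-0.4342)) leaves approximately λ^2 + 9.5658λ + 36.8462. For λ^2 + 9.5658λ + 36.8462 the discriminant is -55.8809. It is negative, so the remaining roots are the complex-conjugate pair λ ≈ -4.7829 ± 3.7377i. Their product equals the constant term, so |λ|^2 ≈ 36.8462 and |λ| ≈ 6.0701.
Thus the eigenvalues (to 4 decimals) are -0.4342 (modulus 0.4342); -4.7829 ± 3.7377i (modulus 6.0701). The spectral radius is the largest modulus: r(A) ≈ 6.0701. (Cross-check: r(A) ≤ ||A||_2 ≈ 7.0999; equality holds whenever A is normal, though it can also hold for some non-normal A.)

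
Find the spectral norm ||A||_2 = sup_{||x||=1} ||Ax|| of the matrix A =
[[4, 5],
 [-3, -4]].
||A||_2 = sqrt((66 + sqrt(4352))/2) ≈ 8.1231 (= sqrt(largest eigenvalue of A^T A))

||A||_2 = sigma_max(A) = sqrt(lambda_max(A^T A)). Form the symmetric matrix M = A^T A =
[[25, 32],
 [32, 41]].
Its characteristic polynomial (trace, determinant of M give the coefficients) is
  p(λ) = det(λ I - M) = λ^2 - 66λ + 1.
For λ^2 - 66λ + 1 the discriminant is 4352. It is nonnegative but not a perfect square, so the roots are real and irrational: λ = (66 ± sqrt(4352))/2 ≈ 65.9848, 0.0152.
So the eigenvalues of A^T A are ≈ 0.0152, 65.9848 (all ≥ 0, as they must be for A^T A). The largest is λ_max = (66 + sqrt(4352))/2 ≈ 65.9848, hence ||A||_2 = sqrt(λ_max) = sqrt((66 + sqrt(4352))/2) ≈ 8.1231.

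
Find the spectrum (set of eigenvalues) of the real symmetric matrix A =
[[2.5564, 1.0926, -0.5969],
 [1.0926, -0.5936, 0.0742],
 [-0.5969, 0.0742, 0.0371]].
sigma(A) ≈ {-1, 0, 3}

A is real symmetric, so its spectrum consists of real eigenvalues. Expanding the characteristic polynomial of the displayed matrix gives
  det(λ I - A) = p(λ) = λ^3 + (-2)λ^2 + (-3)λ + (0).
Solving p(λ) = 0 yields eigenvalues ≈ -1, 0, 3. (A is shown rounded to 4 decimals, so these recover the underlying integer eigenvalues to within that precision.)
Verification: the trace of A = 2 equals the sum of eigenvalues 2, and det(A) ≈ 0.0000 matches the eigenvalue product 0.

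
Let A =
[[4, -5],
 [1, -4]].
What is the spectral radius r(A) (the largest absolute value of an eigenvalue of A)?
r(A) = sqrt(44)/2 ≈ 3.3166

The eigenvalues of A are the roots of its characteristic polynomial. With M = A (coefficients from the trace and determinant):
  p(λ) = det(λ I - M) = λ^2 - 11.
For λ^2 - 11 the discriminant is 44. It is nonnegative but not a perfect square, so the roots are real and irrational: λ = ± sqrt(44)/2 ≈ 3.3166, -3.3166.
Thus the eigenvalues (to 4 decimals) are 3.3166 (modulus 3.3166); -3.3166 (modulus 3.3166). The spectral radius is the largest modulus: r(A) = sqrt(44)/2 ≈ 3.3166. (Cross-check: r(A) ≤ ||A||_2 ≈ 7.4721; equality holds whenever A is normal, though it can also hold for some non-normal A.)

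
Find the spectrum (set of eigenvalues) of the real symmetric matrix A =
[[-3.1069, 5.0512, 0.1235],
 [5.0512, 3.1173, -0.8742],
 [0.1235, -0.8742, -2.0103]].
sigma(A) ≈ {-6, -2, 6}

A is real symmetric, so its spectrum consists of real eigenvalues. Expanding the characteristic polynomial of the displayed matrix gives
  det(λ I - A) = p(λ) = λ^3 + (2)λ^2 + (-36)λ + (-71.9982).
Solving p(λ) = 0 yields eigenvalues ≈ -6, -2, 6. (A is shown rounded to 4 decimals, so these recover the underlying integer eigenvalues to within that precision.)
Verification: the trace of A = -2 equals the sum of eigenvalues -2, and det(A) ≈ 71.9982 matches the eigenvalue product 72.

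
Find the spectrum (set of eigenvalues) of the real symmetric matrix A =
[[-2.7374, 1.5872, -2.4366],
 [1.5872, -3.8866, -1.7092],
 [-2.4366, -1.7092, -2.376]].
sigma(A) ≈ {-5, 1} (-5 with multiplicity 2)

A is real symmetric, so its spectrum consists of real eigenvalues. Expanding the characteristic polynomial of the displayed matrix gives
  det(λ I - A) = p(λ) = λ^3 + (9)λ^2 + (15)λ + (-24.9989).
Solving p(λ) = 0 yields eigenvalues ≈ -5, -5, 1. (A is shown rounded to 4 decimals, so these recover the underlying integer eigenvalues to within that precision.)
Verification: the trace of A = -9 equals the sum of eigenvalues -9, and det(A) ≈ 24.9989 matches the eigenvalue product 25.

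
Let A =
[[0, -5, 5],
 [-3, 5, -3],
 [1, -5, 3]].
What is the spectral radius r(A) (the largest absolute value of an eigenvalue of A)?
r(A) ≈ 10.1618

The eigenvalues of A are the roots of its characteristic polynomial. With M = A (coefficients from the trace, the sum of principal 2x2 minors, and det A):
  p(λ) = det(λ I - M) = λ^3 - 8λ^2 - 20λ - 20.
No integer candidate from the rational root theorem (±divisors of 20) is a root, so the roots are irrational. The cubic discriminant is Δ = -51760 < 0, so there is one real root and a complex-conjugate pair. p(10) = -20 and p(11) = 123 have opposite signs, so a root lies in (10, 11); Newton's method refines it to λ ≈ 10.1618. Dividing out (λ - (10.1618)) leaves approximately λ^2 + 2.1618λ + 1.9681. For λ^2 + 2.1618λ + 1.9681 the discriminant is -3.1991. It is negative, so the remaining roots are the complex-conjugate pair λ ≈ -1.0809 ± 0.8943i. Their product equals the constant term, so |λ|^2 ≈ 1.9681 and |λ| ≈ 1.4029.
Thus the eigenvalues (to 4 decimals) are 10.1618 (modulus 10.1618); -1.0809 ± 0.8943i (modulus 1.4029). The spectral radius is the largest modulus: r(A) ≈ 10.1618. (Cross-check: r(A) ≤ ||A||_2 ≈ 11.0057; equality holds whenever A is normal, though it can also hold for some non-normal A.)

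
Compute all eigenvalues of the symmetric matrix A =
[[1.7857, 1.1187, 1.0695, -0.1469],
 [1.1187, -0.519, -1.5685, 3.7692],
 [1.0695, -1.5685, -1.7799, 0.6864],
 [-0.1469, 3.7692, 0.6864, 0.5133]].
sigma(A) ≈ {-5, -1, 2, 4}

A is real symmetric, so its spectrum consists of real eigenvalues. Expanding the characteristic polynomial of the displayed matrix gives
  det(λ I - A) = p(λ) = λ^4 + (0)λ^3 + (-23)λ^2 + (18.0011)λ + (40).
Solving p(λ) = 0 yields eigenvalues ≈ -5, -1, 2, 4. (A is shown rounded to 4 decimals, so these recover the underlying integer eigenvalues to within that precision.)
Verification: the trace of A = 0 equals the sum of eigenvalues 0, and det(A) ≈ 39.9995 matches the eigenvalue product 40.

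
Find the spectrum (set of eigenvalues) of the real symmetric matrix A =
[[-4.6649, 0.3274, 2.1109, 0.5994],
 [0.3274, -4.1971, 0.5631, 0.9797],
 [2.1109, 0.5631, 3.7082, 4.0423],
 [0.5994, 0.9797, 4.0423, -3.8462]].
sigma(A) ≈ {-6, -5, -4, 6}

A is real symmetric, so its spectrum consists of real eigenvalues. Expanding the characteristic polynomial of the displayed matrix gives
  det(λ I - A) = p(λ) = λ^4 + (9)λ^3 + (-16)λ^2 + (-323.9986)λ + (-719.9951).
Solving p(λ) = 0 yields eigenvalues ≈ -6, -5, -4, 6. (A is shown rounded to 4 decimals, so these recover the underlying integer eigenvalues to within that precision.)
Verification: the trace of A = -9 equals the sum of eigenvalues -9, and det(A) ≈ -719.9951 matches the eigenvalue product -720.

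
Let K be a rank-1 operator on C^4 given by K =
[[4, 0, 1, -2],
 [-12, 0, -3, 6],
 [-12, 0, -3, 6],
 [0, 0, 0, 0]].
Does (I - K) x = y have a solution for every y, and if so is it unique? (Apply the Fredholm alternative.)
(I - K) is singular (det(I - K) = 0, i.e. 1 ∈ sigma(K)). (I - K) x = y is solvable iff y ⊥ ker((I - K)^*) = span{(4, 0, 1, -2)}, i.e. iff 4y_1 + y_3 - 2y_4 = 0. When solvable, the solutions are x = y + c·(1, -3, -3, 0), c arbitrary (ker(I - K) = span{(1, -3, -3, 0)}, dimension 1).

K has rank 1, so it is an outer product K = u v^T: every row of K is a multiple of one row vector. Reading off the entries, u = (1, -3, -3, 0) and v = (4, 0, 1, -2) (row i of K equals u_i·v^T). A rank-one matrix u v^T satisfies K u = u (v·u) and kills the (3)-dimensional subspace v^⊥, so its characteristic polynomial is lambda^3 (lambda - v·u) with v·u = tr K = 1. Hence the eigenvalues of I - K are 1 (multiplicity 3) and 1 - (1) = 0, so det(I - K) = 0. (Direct check: I - K =
[[-3, 0, -1, 2],
 [12, 1, 3, -6],
 [12, 0, 4, -6],
 [0, 0, 0, 1]]
has determinant 0.) So 1 is an eigenvalue of K and (I - K) is not invertible. The finite-dimensional Fredholm alternative says: either (I - K) is invertible, or ker(I - K) ≠ {0} and then range(I - K) = ker((I - K)^*)^⊥, with dim ker(I - K) = dim ker((I - K)^*). We are in the second case, so we need both kernels. Kernel of I - K: (I - K) u = u - u (v·u) = u - u = 0, so ker(I - K) = span{u} = span{(1, -3, -3, 0)} (it is exactly 1-dimensional because rank(I - K) = 3). Kernel of the adjoint: K is real, so (I - K)^* = I - K^T = I - v u^T, and (I - v u^T) v = v - v (u·v) = 0; hence ker((I - K)^*) = span{v} = span{(4, 0, 1, -2)}. Therefore (I - K) x = y is solvable iff <y, v> = 0, i.e. iff 4y_1 + y_3 - 2y_4 = 0. When this holds, K y = u (v·y) = 0, so (I - K) y = y and x = y is a particular solution; the full solution set is the line x = y + c·u = y + c·(1, -3, -3, 0), c ∈ C.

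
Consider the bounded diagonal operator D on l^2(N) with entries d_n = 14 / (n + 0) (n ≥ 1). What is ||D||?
||D|| = 14 (attained at n = 1)

For D diagonal, ||D|| = sup_n |d_n| = sup_n 14/(n + 0). This is positive and strictly decreasing in n, so the supremum is attained at n = 1: d_1 = 14/(1 + 0) = 14. Hence ||D|| = 14.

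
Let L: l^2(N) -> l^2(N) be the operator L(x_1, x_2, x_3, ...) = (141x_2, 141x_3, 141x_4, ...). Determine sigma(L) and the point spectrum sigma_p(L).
sigma(L) = closed disk {z in C : |z| ≤ 141}; sigma_p(L) = open disk {z in C : |z| < 141}

Note L = 141·V where V is the unit left shift (V x)_k = x_{k+1}; so sigma(L) = 141·sigma(V) and ||L|| = 141||V||. ||L x||^2 = 19881sum_{k≥2} |x_k|^2 ≤ 19881||x||^2, with equality on {x : x_1 = 0}, so ||L|| = 141. For any lambda with |lambda| < 141, set r = lambda/141 (|r| < 1); the vector x = (1, r, r^2, ...) is in l^2 and satisfies L x = 141(r, r^2, ...) = lambda x, so lambda is an eigenvalue. On the boundary |lambda| = 141 the geometric series diverges, so no l^2 eigenvector exists, but these lambda lie in the approximate point spectrum. Hence sigma(L) is the closed disk of radius 141 and sigma_p(L) is the open disk.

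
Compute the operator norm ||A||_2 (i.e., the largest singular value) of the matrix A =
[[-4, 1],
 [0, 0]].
||A||_2 = sqrt(17) ≈ 4.1231 (= sqrt(largest eigenvalue of A^T A))

||A||_2 = sigma_max(A) = sqrt(lambda_max(A^T A)). Form the symmetric matrix M = A^T A =
[[16, -4],
 [-4, 1]].
Its characteristic polynomial (trace, determinant of M give the coefficients) is
  p(λ) = det(λ I - M) = λ^2 - 17λ.
For λ^2 - 17λ the discriminant is 289. It is a perfect square (17^2), so the roots are rational: λ = (17 ± 17)/2 = 17, 0.
So the eigenvalues of A^T A are ≈ 0, 17 (all ≥ 0, as they must be for A^T A). The largest is λ_max = 17, hence ||A||_2 = sqrt(λ_max) = sqrt(17) ≈ 4.1231.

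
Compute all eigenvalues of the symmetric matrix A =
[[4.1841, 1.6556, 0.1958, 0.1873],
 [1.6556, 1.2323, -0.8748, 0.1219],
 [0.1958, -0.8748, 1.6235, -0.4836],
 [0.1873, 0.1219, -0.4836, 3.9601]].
sigma(A) ≈ {0, 2, 4, 5}

A is real symmetric, so its spectrum consists of real eigenvalues. Expanding the characteristic polynomial of the displayed matrix gives
  det(λ I - A) = p(λ) = λ^4 + (-11)λ^3 + (38)λ^2 + (-40)λ + (0).
Solving p(λ) = 0 yields eigenvalues ≈ 0, 2, 4, 5. (A is shown rounded to 4 decimals, so these recover the underlying integer eigenvalues to within that precision.)
Verification: the trace of A = 11 equals the sum of eigenvalues 11, and det(A) ≈ -0.0006 matches the eigenvalue product 0.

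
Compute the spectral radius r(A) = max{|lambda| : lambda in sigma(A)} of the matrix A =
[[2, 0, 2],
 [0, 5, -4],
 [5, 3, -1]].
r(A) ≈ 4.415

The eigenvalues of A are the roots of its characteristic polynomial. With M = A (coefficients from the trace, the sum of principal 2x2 minors, and det A):
  p(λ) = det(λ I - M) = λ^3 - 6λ^2 + 5λ + 36.
No integer candidate from the rational root theorem (±divisors of 36) is a root, so the roots are irrational. The cubic discriminant is Δ = -22928 < 0, so there is one real root and a complex-conjugate pair. p(-2) = -6 and p(-1) = 24 have opposite signs, so a root lies in (-2, -1); Newton's method refines it to λ ≈ -1.8469. Dividing out (λ - (-1.8469)) leaves approximately λ^2 - 7.8469λ + 19.4923. For λ^2 - 7.8469λ + 19.4923 the discriminant is -16.3956. It is negative, so the remaining roots are the complex-conjugate pair λ ≈ 3.9234 ± 2.0246i. Their product equals the constant term, so |λ|^2 ≈ 19.4923 and |λ| ≈ 4.415.
Thus the eigenvalues (to 4 decimals) are -1.8469 (modulus 1.8469); 3.9234 ± 2.0246i (modulus 4.415). The spectral radius is the largest modulus: r(A) ≈ 4.415. (Cross-check: r(A) ≤ ||A||_2 ≈ 7.5665; equality holds whenever A is normal, though it can also hold for some non-normal A.)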